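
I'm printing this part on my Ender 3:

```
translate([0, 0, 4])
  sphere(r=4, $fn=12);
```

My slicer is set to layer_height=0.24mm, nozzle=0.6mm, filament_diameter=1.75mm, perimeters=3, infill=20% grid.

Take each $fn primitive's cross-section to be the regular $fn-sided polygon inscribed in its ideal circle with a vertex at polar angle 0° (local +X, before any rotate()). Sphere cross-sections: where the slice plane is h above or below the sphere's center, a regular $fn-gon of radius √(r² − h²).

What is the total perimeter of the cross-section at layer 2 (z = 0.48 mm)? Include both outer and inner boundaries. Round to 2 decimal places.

11.80 mm

At z = 0.48 mm: the r=4 sphere slices to a regular 12-gon of circumradius 1.900 (√(r²−h²) with h=3.52 from center) (perimeter = 2·12·1.900·sin(180°/12) = 11.80 mm). Overall, the cross-section is a single solid region. Total boundary length (outer) = 11.80 mm.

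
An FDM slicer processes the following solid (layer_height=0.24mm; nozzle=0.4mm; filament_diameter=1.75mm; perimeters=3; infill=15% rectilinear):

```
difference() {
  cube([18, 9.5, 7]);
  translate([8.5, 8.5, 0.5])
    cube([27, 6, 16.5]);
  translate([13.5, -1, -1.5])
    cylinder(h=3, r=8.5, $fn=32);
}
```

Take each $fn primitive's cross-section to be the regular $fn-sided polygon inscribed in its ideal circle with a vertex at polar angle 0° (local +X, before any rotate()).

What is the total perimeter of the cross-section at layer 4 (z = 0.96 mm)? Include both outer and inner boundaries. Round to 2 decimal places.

At z = 0.96 mm: the 18×9.5 cube contributes its full rectangle (perimeter 55.00 mm); the 27×6 cube at (8.5, 8.5) contributes its full rectangle (perimeter 66.00 mm); the cylinder at (13.5, -1): section is a regular 32-gon, circumradius r=8.5 (perimeter = 2·32·8.500·sin(180°/32) = 53.32 mm); Taking the first minus the rest: starting from the 18×9.5 cube, the 27×6 cube at (8.5, 8.5) partially overlaps it — only the 9.50 mm² overlap (of its 162.00 mm²) is removed, clipping the outline; the r=8.5 cylinder at (13.5, -1) partially overlaps it — only the 79.68 mm² overlap (of its 225.52 mm²) is removed, clipping the outline — boundary = 52.98 mm. Overall, the cross-section is a single solid region. Total boundary length (outer) = 52.98 mm.

52.98 mm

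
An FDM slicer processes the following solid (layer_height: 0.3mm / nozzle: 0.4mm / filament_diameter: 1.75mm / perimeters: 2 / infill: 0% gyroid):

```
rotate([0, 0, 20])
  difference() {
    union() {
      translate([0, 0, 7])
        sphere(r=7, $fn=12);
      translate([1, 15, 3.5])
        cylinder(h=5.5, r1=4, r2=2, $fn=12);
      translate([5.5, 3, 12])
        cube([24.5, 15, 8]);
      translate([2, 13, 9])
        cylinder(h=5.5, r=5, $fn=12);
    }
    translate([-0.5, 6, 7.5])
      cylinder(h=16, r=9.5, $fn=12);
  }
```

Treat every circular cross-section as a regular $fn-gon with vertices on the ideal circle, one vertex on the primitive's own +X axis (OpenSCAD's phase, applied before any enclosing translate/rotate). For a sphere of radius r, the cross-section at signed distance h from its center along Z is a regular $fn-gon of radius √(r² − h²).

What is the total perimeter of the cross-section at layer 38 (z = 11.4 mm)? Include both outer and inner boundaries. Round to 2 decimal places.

48.69 mm

At z = 11.4 mm: the r=7 sphere contributes a regular 12-gon of circumradius √(7²−4.4²) = 5.444 (perimeter = 2·12·5.444·sin(180°/12) = 33.82 mm); the cone at (1, 15) is absent (z outside [3.5, 9]); the cube at (5.5, 3) does not reach this height (z outside [12, 20]); the cylinder at (2, 13): section is a regular 12-gon, circumradius r=5 (perimeter = 2·12·5.000·sin(180°/12) = 31.06 mm); Combining (union): the 2 present regions are separate (no shared area or edge), so areas and boundary lengths simply add and each stays a separate island — boundary = 64.88 mm; the r=9.5 cylinder at (-0.5, 6) gives a regular 12-gon of circumradius 9.5 (constant along its height) (perimeter = 2·12·9.500·sin(180°/12) = 59.01 mm); Taking the first minus the rest: starting from the result so far, the r=9.5 cylinder at (-0.5, 6) partially overlaps it — only the 124.28 mm² overlap (of its 270.75 mm²) is removed, clipping the outline — boundary = 48.69 mm; (rotated 20° about Z; rotation is an isometry so areas/perimeters/island counts are preserved). Overall, the cross-section has 2 separate islands. Total boundary length (outer) = 48.69 mm.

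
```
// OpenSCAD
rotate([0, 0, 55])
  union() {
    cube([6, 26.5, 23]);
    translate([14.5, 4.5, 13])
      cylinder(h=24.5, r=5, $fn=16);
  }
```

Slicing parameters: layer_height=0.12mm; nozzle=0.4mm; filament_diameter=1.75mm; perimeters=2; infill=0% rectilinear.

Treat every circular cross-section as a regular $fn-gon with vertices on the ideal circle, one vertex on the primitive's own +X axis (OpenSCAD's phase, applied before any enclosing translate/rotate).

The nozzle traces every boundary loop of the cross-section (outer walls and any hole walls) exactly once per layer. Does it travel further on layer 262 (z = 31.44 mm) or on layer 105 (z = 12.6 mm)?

Layer 262 (z = 31.44): the cube is absent (z outside [0, 23]); the r=5 cylinder at (14.5, 4.5) gives a regular 16-gon of circumradius 5 (constant along its height) (perimeter = 2·16·5.000·sin(180°/16) = 31.21 mm); Merging all regions: only the r=5 cylinder at (14.5, 4.5) is present, so the union is just that shape — boundary = 31.21 mm; (whole slice rotated 55° about Z — lengths, areas and connectivity unchanged). So its perimeter = 31.21 mm. Layer 105 (z = 12.6): the 6×26.5 cube contributes its full rectangle (perimeter 65.00 mm); the cylinder at (14.5, 4.5) is absent (z outside [13, 37.5]); Merging all regions: only the 6×26.5 cube is present, so the union is just that shape — boundary = 65.00 mm; (whole slice rotated 55° about Z — lengths, areas and connectivity unchanged). So its perimeter = 65.00 mm. Layer 105 is larger (65.00 vs 31.21 mm).

layer 105 (z = 12.6 mm)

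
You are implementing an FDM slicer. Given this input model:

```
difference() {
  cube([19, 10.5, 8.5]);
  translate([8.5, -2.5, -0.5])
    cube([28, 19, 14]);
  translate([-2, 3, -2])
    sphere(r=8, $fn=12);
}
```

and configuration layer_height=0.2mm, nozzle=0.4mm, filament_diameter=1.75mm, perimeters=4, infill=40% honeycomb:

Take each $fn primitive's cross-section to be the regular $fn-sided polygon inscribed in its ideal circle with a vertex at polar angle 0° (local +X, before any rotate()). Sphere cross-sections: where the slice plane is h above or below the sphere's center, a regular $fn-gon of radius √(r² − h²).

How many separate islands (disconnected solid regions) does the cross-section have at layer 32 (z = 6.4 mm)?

1

At z = 6.4 mm: the 19×10.5 cube contributes its full rectangle; the cube at (8.5, -2.5) (footprint 28×19) is included at this height; the sphere at (-2, 3) does not reach this height (|z−center|=8.400 > r=8); Taking the first minus the rest: starting from the 19×10.5 cube, the 28×19 cube at (8.5, -2.5) partially overlaps it — only the 110.25 mm² overlap (of its 532.00 mm²) is removed, clipping the outline — 1 connected region. Overall, the cross-section is a single solid region. Island count = 1.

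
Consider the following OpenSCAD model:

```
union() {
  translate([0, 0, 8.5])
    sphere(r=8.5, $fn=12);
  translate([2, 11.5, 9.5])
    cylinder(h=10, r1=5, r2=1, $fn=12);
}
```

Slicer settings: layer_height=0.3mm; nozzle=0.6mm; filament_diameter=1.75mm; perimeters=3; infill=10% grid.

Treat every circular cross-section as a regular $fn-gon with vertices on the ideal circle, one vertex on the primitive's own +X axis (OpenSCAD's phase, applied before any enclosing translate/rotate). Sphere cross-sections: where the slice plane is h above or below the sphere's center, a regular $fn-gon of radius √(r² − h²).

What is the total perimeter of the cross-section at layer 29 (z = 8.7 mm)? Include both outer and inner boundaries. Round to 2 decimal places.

52.78 mm

At z = 8.7 mm: the r=8.5 sphere contributes a regular 12-gon of circumradius √(8.5²−0.2²) = 8.498 (perimeter = 2·12·8.498·sin(180°/12) = 52.78 mm); the cone at (2, 11.5) is absent (z outside [9.5, 19.5]); Combining (union): only the r=8.5 sphere is present, so the union is just that shape — boundary = 52.78 mm. Overall, the cross-section is a single solid region. Total boundary length (outer) = 52.78 mm.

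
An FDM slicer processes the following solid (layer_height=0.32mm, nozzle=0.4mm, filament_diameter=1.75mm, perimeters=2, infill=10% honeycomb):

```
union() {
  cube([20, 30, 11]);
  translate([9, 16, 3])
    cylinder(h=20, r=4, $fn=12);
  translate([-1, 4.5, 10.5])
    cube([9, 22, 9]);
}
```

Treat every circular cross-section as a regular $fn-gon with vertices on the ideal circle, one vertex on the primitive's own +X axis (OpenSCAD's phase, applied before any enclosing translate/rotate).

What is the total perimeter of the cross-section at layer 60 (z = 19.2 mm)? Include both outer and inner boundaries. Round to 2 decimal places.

69.03 mm

At z = 19.2 mm: the cube does not reach this height (z outside [0, 11]); the r=4 cylinder at (9, 16) gives a regular 12-gon of circumradius 4 (constant along its height) (perimeter = 2·12·4.000·sin(180°/12) = 24.85 mm); the cube at (-1, 4.5) is present — its section is the full 9×22 rectangle (perimeter 62.00 mm); Taking the union: the regions partially overlap (shared area 16.27 mm²), so the edge portions inside another operand are dropped and the merged outline is re-measured after clipping — boundary = 69.03 mm. Overall, the cross-section is a single solid region. Total boundary length (outer) = 69.03 mm.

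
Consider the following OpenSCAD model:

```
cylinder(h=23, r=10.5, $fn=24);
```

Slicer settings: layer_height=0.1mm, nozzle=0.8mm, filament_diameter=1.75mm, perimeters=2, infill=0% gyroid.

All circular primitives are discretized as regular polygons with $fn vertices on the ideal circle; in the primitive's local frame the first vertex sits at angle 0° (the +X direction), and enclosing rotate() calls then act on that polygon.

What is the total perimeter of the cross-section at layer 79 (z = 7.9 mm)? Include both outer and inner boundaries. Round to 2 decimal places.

At z = 7.9 mm: the r=10.5 cylinder contributes a regular 24-gon of circumradius 10.5 (perimeter = 2·24·10.500·sin(180°/24) = 65.79 mm). Overall, the cross-section is a single solid region. Total boundary length (outer) = 65.79 mm.

65.79 mm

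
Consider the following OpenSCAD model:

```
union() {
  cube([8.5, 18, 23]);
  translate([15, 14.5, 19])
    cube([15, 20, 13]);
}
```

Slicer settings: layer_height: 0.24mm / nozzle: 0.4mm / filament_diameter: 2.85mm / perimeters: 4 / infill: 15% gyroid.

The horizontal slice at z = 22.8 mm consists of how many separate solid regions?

2

At z = 22.8 mm: the cube (footprint 8.5×18) is included at this height; the cube at (15, 14.5) (footprint 15×20) is included at this height; Taking the union: the 2 present regions are separate (no shared area or edge), so areas and boundary lengths simply add and each stays a separate island — 2 connected regions. The result has 2 disconnected regions.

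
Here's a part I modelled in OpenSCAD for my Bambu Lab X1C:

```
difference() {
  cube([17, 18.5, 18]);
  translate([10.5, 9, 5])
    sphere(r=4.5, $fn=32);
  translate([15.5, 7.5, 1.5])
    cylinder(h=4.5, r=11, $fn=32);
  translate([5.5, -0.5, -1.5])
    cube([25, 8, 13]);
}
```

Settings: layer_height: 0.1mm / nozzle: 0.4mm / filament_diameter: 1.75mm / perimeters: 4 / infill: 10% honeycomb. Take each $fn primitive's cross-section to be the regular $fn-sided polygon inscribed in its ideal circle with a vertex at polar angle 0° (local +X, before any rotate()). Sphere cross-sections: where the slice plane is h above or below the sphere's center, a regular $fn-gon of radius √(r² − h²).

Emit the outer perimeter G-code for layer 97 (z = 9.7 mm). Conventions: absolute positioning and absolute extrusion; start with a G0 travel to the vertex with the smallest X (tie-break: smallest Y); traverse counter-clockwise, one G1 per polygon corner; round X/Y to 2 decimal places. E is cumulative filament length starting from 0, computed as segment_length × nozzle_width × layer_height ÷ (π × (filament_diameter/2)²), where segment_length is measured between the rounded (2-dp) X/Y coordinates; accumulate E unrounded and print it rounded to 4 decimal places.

G0 X0.00 Y0.00 Z9.70
G1 X5.50 Y0.00 E0.0915
G1 X5.50 Y7.50 E0.2162
G1 X17.00 Y7.50 E0.4074
G1 X17.00 Y18.50 E0.5904
G1 X0.00 Y18.50 E0.8731
G1 X0.00 Y0.00 E1.1807

At z = 9.7 mm: the cube (footprint 17×18.5) is included at this height; the sphere at (10.5, 9) is absent (|z−center|=4.700 > r=4.5); the cylinder at (15.5, 7.5) is absent (z outside [1.5, 6]); the cube at (5.5, -0.5) (footprint 25×8) is included at this height; Subtracting the remaining from the first: starting from the 17×18.5 cube, the 25×8 cube at (5.5, -0.5) partially overlaps it — only the 86.25 mm² overlap (of its 200.00 mm²) is removed, clipping the outline — 1 connected region. The outline is a single polygon with 6 vertices. Extrusion per mm of travel: 0.4 × 0.1 / (π × 0.875²) = 0.016630. Accumulating E over each segment gives final E = 1.1807.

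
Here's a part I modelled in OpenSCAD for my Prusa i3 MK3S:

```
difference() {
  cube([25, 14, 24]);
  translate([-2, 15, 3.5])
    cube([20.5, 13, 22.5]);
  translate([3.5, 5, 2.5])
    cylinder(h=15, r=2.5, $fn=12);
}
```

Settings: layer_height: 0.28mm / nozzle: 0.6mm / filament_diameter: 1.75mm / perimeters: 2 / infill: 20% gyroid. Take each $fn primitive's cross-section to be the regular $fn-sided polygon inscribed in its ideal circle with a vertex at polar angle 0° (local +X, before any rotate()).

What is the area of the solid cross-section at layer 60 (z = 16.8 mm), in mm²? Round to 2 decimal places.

At z = 16.8 mm: the cube (footprint 25×14) is included at this height (area 350.00 mm²); the cube at (-2, 15) (footprint 20.5×13) is included at this height (area 266.50 mm²); the r=2.5 cylinder at (3.5, 5) contributes a regular 12-gon of circumradius 2.5 (area = (12/2)·2.500²·sin(360°/12) = 18.75 mm²); Subtracting the remaining from the first: starting from the 25×14 cube (350.00 mm²), the 20.5×13 cube at (-2, 15) misses the remaining region (no effect); the r=2.5 cylinder at (3.5, 5) lies wholly inside it (removes its full 18.75 mm² and its 15.53 mm outline becomes a hole wall) — area = 331.25 mm². Overall, the cross-section is one region with 1 hole. Net area = 331.25 mm².

331.25 mm²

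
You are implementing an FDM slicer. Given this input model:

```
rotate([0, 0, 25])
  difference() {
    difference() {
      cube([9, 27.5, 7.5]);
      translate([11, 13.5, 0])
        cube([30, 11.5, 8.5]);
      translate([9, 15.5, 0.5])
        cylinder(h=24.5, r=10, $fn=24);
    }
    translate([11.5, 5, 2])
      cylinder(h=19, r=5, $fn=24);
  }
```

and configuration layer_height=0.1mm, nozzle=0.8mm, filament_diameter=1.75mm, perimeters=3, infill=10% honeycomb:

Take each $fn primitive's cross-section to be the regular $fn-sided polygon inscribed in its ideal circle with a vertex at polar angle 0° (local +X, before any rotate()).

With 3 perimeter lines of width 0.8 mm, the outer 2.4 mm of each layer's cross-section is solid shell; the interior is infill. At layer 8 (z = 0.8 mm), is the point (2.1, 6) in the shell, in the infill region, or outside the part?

shell

At z = 0.8 mm: the cube (footprint 9×27.5) is included at this height; the cube at (11, 13.5) (footprint 30×11.5) is included at this height; the r=10 cylinder at (9, 15.5) gives a regular 24-gon of circumradius 10 (constant along its height); Subtracting the remaining from the first: starting from the 9×27.5 cube, the 30×11.5 cube at (11, 13.5) misses the remaining region (no effect); the r=10 cylinder at (9, 15.5) partially overlaps it — only the 149.95 mm² overlap (of its 310.58 mm²) is removed, clipping the outline — 2 connected regions; the cylinder at (11.5, 5) is not intersected at this z (z outside [2, 21]); After the difference (first − rest): none of the subtracted shapes is present at this height, so the result so far is unchanged — 2 connected regions; (rotated 25° about Z; rotation is an isometry so areas/perimeters/island counts are preserved). Overall, the cross-section has 2 separate islands. Undo the 25° rotation: the query point maps to (4.439, 4.550) in the un-rotated model frame. The nearest boundary edge runs (4.00, 6.84)→(6.41, 5.84); distance from the point to it = 1.95 mm. (Shell/infill is judged within the island containing the point — the largest one.) The point is inside the cross-section, 1.95 mm from the nearest boundary — within the 2.4 mm shell band (3 × 0.8).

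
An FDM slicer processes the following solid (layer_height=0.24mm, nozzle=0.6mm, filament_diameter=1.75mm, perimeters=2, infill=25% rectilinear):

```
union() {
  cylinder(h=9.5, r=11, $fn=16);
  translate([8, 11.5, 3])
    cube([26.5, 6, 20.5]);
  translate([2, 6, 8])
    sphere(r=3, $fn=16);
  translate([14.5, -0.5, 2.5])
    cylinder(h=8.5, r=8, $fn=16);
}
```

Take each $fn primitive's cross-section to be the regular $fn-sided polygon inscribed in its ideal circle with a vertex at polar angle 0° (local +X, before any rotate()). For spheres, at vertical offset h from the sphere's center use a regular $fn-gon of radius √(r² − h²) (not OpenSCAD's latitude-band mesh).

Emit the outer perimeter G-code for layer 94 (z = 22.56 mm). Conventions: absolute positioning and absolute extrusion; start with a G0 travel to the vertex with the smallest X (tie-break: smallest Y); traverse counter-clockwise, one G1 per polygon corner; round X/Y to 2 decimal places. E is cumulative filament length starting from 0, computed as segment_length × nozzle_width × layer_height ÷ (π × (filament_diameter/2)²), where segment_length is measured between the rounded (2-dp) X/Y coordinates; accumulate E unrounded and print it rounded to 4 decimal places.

G0 X8.00 Y11.50 Z22.56
G1 X34.50 Y11.50 E1.5865
G1 X34.50 Y17.50 E1.9457
G1 X8.00 Y17.50 E3.5322
G1 X8.00 Y11.50 E3.8914

At z = 22.56 mm: the cylinder is not intersected at this z (z outside [0, 9.5]); the cube at (8, 11.5) is present — its section is the full 26.5×6 rectangle; the sphere at (2, 6) is absent (|z−center|=14.560 > r=3); the cylinder at (14.5, -0.5) is absent (z outside [2.5, 11]); Taking the union: only the 26.5×6 cube at (8, 11.5) is present, so the union is just that shape — 1 connected region. The outline is a single polygon with 4 vertices. Extrusion per mm of travel: 0.6 × 0.24 / (π × 0.875²) = 0.059868. Accumulating E over each segment gives final E = 3.8914.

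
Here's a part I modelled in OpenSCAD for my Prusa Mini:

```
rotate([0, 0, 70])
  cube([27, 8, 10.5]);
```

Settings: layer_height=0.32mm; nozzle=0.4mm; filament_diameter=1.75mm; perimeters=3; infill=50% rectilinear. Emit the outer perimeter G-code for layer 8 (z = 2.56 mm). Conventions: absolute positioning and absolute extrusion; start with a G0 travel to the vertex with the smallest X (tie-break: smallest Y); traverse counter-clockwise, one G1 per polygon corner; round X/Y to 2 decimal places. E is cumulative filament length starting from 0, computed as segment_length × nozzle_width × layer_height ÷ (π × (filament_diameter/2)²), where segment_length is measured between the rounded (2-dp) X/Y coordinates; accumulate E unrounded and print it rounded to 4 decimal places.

At z = 2.56 mm: the cube is present — its section is the full 27×8 rectangle; (rotated 70° about Z; rotation is an isometry so areas/perimeters/island counts are preserved). The outline is a single polygon with 4 vertices. Extrusion per mm of travel: 0.4 × 0.32 / (π × 0.875²) = 0.053216. Accumulating E over each segment gives final E = 3.7249.

G0 X-7.52 Y2.74 Z2.56
G1 X0.00 Y0.00 E0.4259
G1 X9.23 Y25.37 E1.8626
G1 X1.72 Y28.11 E2.2880
G1 X-7.52 Y2.74 E3.7249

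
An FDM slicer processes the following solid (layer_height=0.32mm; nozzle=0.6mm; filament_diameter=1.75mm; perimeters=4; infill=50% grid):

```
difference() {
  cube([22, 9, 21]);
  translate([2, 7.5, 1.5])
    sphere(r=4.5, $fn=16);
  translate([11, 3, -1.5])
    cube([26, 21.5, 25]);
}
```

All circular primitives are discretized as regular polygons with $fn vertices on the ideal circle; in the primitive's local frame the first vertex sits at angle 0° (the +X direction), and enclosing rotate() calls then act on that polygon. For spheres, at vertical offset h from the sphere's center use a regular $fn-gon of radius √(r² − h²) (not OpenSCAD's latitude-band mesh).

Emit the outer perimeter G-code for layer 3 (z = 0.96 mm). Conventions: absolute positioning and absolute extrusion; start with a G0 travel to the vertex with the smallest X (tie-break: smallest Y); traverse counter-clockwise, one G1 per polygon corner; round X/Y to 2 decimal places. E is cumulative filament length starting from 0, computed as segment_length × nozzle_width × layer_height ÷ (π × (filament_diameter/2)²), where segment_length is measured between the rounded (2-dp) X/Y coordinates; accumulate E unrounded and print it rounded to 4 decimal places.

At z = 0.96 mm: the cube is present — its section is the full 22×9 rectangle; the r=4.5 sphere at (2, 7.5) contributes a regular 16-gon of circumradius √(4.5²−0.54²) = 4.467; the cube at (11, 3) is present — its section is the full 26×21.5 rectangle; Subtracting the remaining from the first: starting from the 22×9 cube, the r=4.5 sphere at (2, 7.5) partially overlaps it — only the 33.27 mm² overlap (of its 61.10 mm²) is removed, clipping the outline; the 26×21.5 cube at (11, 3) partially overlaps it — only the 66.00 mm² overlap (of its 559.00 mm²) is removed, clipping the outline — 1 connected region. The outline is a single polygon with 13 vertices. Extrusion per mm of travel: 0.6 × 0.32 / (π × 0.875²) = 0.079824. Accumulating E over each segment gives final E = 4.8694.

G0 X0.00 Y0.00 Z0.96
G1 X22.00 Y0.00 E1.7561
G1 X22.00 Y3.00 E1.9956
G1 X11.00 Y3.00 E2.8737
G1 X11.00 Y9.00 E3.3526
G1 X6.17 Y9.00 E3.7382
G1 X6.47 Y7.50 E3.8603
G1 X6.13 Y5.79 E3.9995
G1 X5.16 Y4.34 E4.1387
G1 X3.71 Y3.37 E4.2780
G1 X2.00 Y3.03 E4.4171
G1 X0.29 Y3.37 E4.5563
G1 X0.00 Y3.57 E4.5844
G1 X0.00 Y0.00 E4.8694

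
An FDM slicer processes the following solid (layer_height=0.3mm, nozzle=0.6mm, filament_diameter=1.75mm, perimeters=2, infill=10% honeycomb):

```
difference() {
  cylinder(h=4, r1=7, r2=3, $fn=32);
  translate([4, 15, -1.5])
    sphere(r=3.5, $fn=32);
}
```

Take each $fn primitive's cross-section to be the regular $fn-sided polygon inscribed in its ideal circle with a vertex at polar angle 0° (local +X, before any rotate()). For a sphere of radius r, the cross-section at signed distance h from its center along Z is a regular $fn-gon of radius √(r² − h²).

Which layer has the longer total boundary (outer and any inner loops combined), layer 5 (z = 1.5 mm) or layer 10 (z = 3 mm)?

Layer 5 (z = 1.5): the cone contributes a regular 32-gon of circumradius 5.500 (interpolated between r1=7 and r2=3 at t=0.375) (perimeter = 2·32·5.500·sin(180°/32) = 34.50 mm); the sphere at (4, 15): section is a regular 32-gon, circumradius = √(r²−h²) = √(3.5²−3²) = 1.803 (perimeter = 2·32·1.803·sin(180°/32) = 11.31 mm); Taking the first minus the rest: starting from the cone, the r=3.5 sphere at (4, 15) misses the remaining region (no effect) — boundary = 34.50 mm. So its perimeter = 34.50 mm. Layer 10 (z = 3): the cone (r1=7→r2=3) has section circumradius 4.000 here — a regular 32-gon (perimeter = 2·32·4.000·sin(180°/32) = 25.09 mm); the sphere at (4, 15) is absent (|z−center|=4.500 > r=3.5); Subtracting the remaining from the first: none of the subtracted shapes is present at this height, so the cone is unchanged — boundary = 25.09 mm. So its perimeter = 25.09 mm. Layer 5 is larger (34.50 vs 25.09 mm).

layer 5 (z = 1.5 mm)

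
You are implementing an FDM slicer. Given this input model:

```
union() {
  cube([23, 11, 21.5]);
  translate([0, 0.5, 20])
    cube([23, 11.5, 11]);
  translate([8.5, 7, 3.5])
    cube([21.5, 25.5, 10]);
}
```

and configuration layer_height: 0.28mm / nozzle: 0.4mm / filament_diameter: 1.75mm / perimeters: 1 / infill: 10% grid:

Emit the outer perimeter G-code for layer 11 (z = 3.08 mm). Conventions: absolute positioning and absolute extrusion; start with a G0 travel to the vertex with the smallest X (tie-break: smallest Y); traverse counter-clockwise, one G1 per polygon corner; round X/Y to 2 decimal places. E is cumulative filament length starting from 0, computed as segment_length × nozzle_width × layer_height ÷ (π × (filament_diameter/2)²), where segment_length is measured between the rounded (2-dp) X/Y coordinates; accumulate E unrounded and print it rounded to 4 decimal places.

At z = 3.08 mm: the 23×11 cube contributes its full rectangle; the cube at (0, 0.5) does not reach this height (z outside [20, 31]); the cube at (8.5, 7) is absent (z outside [3.5, 13.5]); Combining (union): only the 23×11 cube is present, so the union is just that shape — 1 connected region. The outline is a single polygon with 4 vertices. Extrusion per mm of travel: 0.4 × 0.28 / (π × 0.875²) = 0.046564. Accumulating E over each segment gives final E = 3.1664.

G0 X0.00 Y0.00 Z3.08
G1 X23.00 Y0.00 E1.0710
G1 X23.00 Y11.00 E1.5832
G1 X0.00 Y11.00 E2.6542
G1 X0.00 Y0.00 E3.1664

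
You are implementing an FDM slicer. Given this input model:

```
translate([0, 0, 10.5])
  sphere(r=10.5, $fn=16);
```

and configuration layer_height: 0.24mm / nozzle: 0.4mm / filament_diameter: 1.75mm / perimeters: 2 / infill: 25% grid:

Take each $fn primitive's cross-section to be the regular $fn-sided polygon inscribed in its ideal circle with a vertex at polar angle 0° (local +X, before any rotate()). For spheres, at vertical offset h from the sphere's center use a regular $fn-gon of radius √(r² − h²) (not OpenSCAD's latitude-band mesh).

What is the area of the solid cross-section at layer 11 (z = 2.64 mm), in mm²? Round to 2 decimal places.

At z = 2.64 mm: the r=10.5 sphere contributes a regular 16-gon of circumradius √(10.5²−7.86²) = 6.962 (area = (16/2)·6.962²·sin(360°/16) = 148.39 mm²). Overall, the cross-section is a single solid region. Net area = 148.39 mm².

148.39 mm²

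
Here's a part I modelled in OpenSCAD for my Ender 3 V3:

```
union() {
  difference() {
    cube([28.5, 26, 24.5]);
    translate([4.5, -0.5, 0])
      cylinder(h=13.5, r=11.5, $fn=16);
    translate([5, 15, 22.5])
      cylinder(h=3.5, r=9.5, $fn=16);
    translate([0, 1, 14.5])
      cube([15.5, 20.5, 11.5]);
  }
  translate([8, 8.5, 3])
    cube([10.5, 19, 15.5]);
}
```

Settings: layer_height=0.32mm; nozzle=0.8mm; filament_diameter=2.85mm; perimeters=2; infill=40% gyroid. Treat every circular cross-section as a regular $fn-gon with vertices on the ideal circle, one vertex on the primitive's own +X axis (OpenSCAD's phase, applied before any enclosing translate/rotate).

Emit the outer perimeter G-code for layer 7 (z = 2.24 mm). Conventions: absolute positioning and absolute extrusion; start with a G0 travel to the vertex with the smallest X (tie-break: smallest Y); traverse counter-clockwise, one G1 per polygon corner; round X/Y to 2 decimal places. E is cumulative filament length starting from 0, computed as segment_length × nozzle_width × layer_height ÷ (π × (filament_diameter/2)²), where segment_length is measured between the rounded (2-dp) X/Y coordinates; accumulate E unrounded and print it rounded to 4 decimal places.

At z = 2.24 mm: the 28.5×26 cube contributes its full rectangle; the r=11.5 cylinder at (4.5, -0.5) contributes a regular 16-gon of circumradius 11.5; the cylinder at (5, 15) does not reach this height (z outside [22.5, 26]); the cube at (0, 1) is not intersected at this z (z outside [14.5, 26]); Subtracting the remaining from the first: starting from the 28.5×26 cube, the r=11.5 cylinder at (4.5, -0.5) partially overlaps it — only the 142.98 mm² overlap (of its 404.88 mm²) is removed, clipping the outline — 1 connected region; the cube at (8, 8.5) does not reach this height (z outside [3, 18.5]); Merging all regions: only the result so far is present, so the union is just that shape — 1 connected region. The outline is a single polygon with 10 vertices. Extrusion per mm of travel: 0.8 × 0.32 / (π × 1.425²) = 0.040129. Accumulating E over each segment gives final E = 4.2167.

G0 X0.00 Y10.06 Z2.24
G1 X0.10 Y10.12 E0.0047
G1 X4.50 Y11.00 E0.1847
G1 X8.90 Y10.12 E0.3648
G1 X12.63 Y7.63 E0.5448
G1 X15.12 Y3.90 E0.7247
G1 X15.90 Y0.00 E0.8844
G1 X28.50 Y0.00 E1.3900
G1 X28.50 Y26.00 E2.4333
G1 X0.00 Y26.00 E3.5770
G1 X0.00 Y10.06 E4.2167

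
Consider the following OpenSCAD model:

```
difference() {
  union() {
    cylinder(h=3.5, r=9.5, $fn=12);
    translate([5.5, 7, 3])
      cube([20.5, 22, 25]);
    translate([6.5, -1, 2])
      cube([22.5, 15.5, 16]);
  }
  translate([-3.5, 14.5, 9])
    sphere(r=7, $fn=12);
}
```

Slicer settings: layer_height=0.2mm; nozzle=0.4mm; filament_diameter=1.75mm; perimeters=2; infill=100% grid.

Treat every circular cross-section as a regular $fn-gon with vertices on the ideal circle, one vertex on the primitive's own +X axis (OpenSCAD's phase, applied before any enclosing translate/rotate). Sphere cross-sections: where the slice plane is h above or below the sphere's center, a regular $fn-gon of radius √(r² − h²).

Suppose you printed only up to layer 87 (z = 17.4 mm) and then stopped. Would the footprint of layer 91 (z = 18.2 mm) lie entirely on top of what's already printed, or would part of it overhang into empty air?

Compare the two slices. At z = 17.4: the cylinder is absent (z outside [0, 3.5]); the cube at (5.5, 7) (footprint 20.5×22) is included at this height (area 451.00 mm²); the 22.5×15.5 cube at (6.5, -1) contributes its full rectangle (area 348.75 mm²); Combining (union): the regions partially overlap — summed areas 799.75 mm² minus the doubly-counted overlap 146.25 mm² gives 653.50 mm² — area = 653.50 mm²; the sphere at (-3.5, 14.5) does not reach this height (|z−center|=8.400 > r=7); After the difference (first − rest): none of the subtracted shapes is present at this height, so that combined region is unchanged — area = 653.50 mm². At z = 18.2: the cylinder is absent (z outside [0, 3.5]); the cube at (5.5, 7) is present — its section is the full 20.5×22 rectangle (area 451.00 mm²); the cube at (6.5, -1) is absent (z outside [2, 18]); Merging all regions: only the 20.5×22 cube at (5.5, 7) is present, so the union is just that shape — area = 451.00 mm²; the sphere at (-3.5, 14.5) does not reach this height (|z−center|=9.200 > r=7); Taking the first minus the rest: none of the subtracted shapes is present at this height, so the result so far is unchanged — area = 451.00 mm². Checking containment: the cross-section at z = 18.2 is a subset of the cross-section at z = 17.4.

entirely on top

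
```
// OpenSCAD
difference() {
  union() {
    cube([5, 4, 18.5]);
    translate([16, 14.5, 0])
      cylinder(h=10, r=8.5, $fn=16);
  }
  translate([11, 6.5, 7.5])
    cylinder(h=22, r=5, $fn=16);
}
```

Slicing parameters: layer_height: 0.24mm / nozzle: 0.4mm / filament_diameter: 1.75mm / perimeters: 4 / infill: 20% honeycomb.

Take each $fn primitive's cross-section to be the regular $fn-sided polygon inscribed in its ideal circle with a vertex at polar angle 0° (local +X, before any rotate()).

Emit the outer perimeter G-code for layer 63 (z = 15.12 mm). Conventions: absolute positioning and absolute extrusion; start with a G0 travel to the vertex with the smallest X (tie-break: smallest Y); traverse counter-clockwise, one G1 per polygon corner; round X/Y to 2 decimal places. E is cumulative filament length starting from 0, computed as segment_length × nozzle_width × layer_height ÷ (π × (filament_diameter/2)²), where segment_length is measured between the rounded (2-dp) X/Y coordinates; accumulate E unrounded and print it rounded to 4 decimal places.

At z = 15.12 mm: the 5×4 cube contributes its full rectangle; the cylinder at (16, 14.5) does not reach this height (z outside [0, 10]); Combining (union): only the 5×4 cube is present, so the union is just that shape — 1 connected region; the cylinder at (11, 6.5): section is a regular 16-gon, circumradius r=5; Taking the first minus the rest: starting from the result so far, the r=5 cylinder at (11, 6.5) misses the remaining region (no effect) — 1 connected region. The outline is a single polygon with 4 vertices. Extrusion per mm of travel: 0.4 × 0.24 / (π × 0.875²) = 0.039912. Accumulating E over each segment gives final E = 0.7184.

G0 X0.00 Y0.00 Z15.12
G1 X5.00 Y0.00 E0.1996
G1 X5.00 Y4.00 E0.3592
G1 X0.00 Y4.00 E0.5588
G1 X0.00 Y0.00 E0.7184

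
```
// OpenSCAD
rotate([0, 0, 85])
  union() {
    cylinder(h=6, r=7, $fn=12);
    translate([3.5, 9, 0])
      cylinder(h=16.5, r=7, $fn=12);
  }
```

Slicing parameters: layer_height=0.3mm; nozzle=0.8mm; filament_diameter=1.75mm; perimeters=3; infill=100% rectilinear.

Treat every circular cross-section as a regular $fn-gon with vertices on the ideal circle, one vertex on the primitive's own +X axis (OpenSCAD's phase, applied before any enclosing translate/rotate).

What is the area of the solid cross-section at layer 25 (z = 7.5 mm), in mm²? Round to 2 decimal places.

At z = 7.5 mm: the cylinder does not reach this height (z outside [0, 6]); the r=7 cylinder at (3.5, 9) contributes a regular 12-gon of circumradius 7 (area = (12/2)·7.000²·sin(360°/12) = 147.00 mm²); Merging all regions: only the r=7 cylinder at (3.5, 9) is present, so the union is just that shape — area = 147.00 mm²; (rotated 85° about Z; rotation is an isometry so areas/perimeters/island counts are preserved). Overall, the cross-section is a single solid region. Net area = 147.00 mm².

147.00 mm²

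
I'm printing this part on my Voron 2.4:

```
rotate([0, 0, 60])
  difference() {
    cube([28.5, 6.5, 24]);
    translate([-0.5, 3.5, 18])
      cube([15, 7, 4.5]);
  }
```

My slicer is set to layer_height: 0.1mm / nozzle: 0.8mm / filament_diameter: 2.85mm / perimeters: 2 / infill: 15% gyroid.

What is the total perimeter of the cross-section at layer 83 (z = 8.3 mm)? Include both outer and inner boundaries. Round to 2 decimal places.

70.00 mm

At z = 8.3 mm: the cube (footprint 28.5×6.5) is included at this height (perimeter 70.00 mm); the cube at (-0.5, 3.5) is not intersected at this z (z outside [18, 22.5]); Subtracting the remaining from the first: none of the subtracted shapes is present at this height, so the 28.5×6.5 cube is unchanged — boundary = 70.00 mm; (whole slice rotated 60° about Z — lengths, areas and connectivity unchanged). Overall, the cross-section is a single solid region. Total boundary length (outer) = 70.00 mm.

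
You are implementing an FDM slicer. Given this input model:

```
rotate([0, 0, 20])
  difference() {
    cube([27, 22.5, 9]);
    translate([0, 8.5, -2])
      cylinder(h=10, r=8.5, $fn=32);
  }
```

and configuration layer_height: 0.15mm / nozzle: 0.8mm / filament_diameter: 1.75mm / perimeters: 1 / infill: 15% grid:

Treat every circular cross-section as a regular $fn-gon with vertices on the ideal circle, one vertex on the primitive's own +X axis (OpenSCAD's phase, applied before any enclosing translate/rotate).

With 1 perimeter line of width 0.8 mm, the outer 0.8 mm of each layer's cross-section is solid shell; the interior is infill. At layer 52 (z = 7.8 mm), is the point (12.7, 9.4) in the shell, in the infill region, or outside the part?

At z = 7.8 mm: the cube is present — its section is the full 27×22.5 rectangle; the cylinder at (0, 8.5): section is a regular 32-gon, circumradius r=8.5; After the difference (first − rest): starting from the 27×22.5 cube, the r=8.5 cylinder at (0, 8.5) partially overlaps it — only the 112.76 mm² overlap (of its 225.52 mm²) is removed, clipping the outline — 1 connected region; (whole slice rotated 20° about Z — lengths, areas and connectivity unchanged). Overall, the cross-section is a single solid region. Undo the 20° rotation: the query point maps to (15.149, 4.489) in the un-rotated model frame. The nearest boundary edge runs (27.00, 0.00)→(0.00, 0.00); distance from the point to it = 4.49 mm. The point is inside the cross-section and 4.49 mm from the nearest boundary — more than the 0.8 mm shell width (1 × 0.8), so it's in the infill interior.

infill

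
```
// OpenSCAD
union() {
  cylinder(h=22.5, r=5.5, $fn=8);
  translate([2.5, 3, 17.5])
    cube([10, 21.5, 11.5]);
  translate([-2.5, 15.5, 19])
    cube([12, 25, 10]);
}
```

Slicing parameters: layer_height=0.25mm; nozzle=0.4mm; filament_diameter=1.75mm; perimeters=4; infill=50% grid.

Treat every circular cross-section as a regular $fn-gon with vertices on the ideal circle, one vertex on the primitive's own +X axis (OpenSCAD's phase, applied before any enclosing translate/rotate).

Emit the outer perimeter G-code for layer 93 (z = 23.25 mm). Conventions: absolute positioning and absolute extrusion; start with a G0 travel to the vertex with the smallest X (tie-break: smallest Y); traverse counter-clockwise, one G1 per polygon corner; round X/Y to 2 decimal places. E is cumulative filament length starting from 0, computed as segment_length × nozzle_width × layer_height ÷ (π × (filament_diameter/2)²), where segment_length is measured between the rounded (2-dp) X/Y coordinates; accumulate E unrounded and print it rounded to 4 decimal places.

G0 X-2.50 Y15.50 Z23.25
G1 X2.50 Y15.50 E0.2079
G1 X2.50 Y3.00 E0.7276
G1 X12.50 Y3.00 E1.1433
G1 X12.50 Y24.50 E2.0372
G1 X9.50 Y24.50 E2.1619
G1 X9.50 Y40.50 E2.8271
G1 X-2.50 Y40.50 E3.3260
G1 X-2.50 Y15.50 E4.3654

At z = 23.25 mm: the cylinder is absent (z outside [0, 22.5]); the cube at (2.5, 3) is present — its section is the full 10×21.5 rectangle; the cube at (-2.5, 15.5) is present — its section is the full 12×25 rectangle; Combining (union): the regions partially overlap (shared area 63.00 mm²), so overlapping operands fuse into one piece — 1 connected region. The outline is a single polygon with 8 vertices. Extrusion per mm of travel: 0.4 × 0.25 / (π × 0.875²) = 0.041575. Accumulating E over each segment gives final E = 4.3654.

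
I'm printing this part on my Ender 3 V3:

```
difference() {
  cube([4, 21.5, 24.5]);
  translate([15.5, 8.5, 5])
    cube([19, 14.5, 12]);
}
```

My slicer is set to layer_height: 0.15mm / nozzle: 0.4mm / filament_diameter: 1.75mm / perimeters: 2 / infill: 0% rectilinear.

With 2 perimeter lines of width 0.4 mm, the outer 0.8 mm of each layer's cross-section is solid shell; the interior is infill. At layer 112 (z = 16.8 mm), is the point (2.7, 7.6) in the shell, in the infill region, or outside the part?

At z = 16.8 mm: the cube is present — its section is the full 4×21.5 rectangle; the cube at (15.5, 8.5) (footprint 19×14.5) is included at this height; After the difference (first − rest): starting from the 4×21.5 cube, the 19×14.5 cube at (15.5, 8.5) misses the remaining region (no effect) — 1 connected region. Overall, the cross-section is a single solid region. The nearest boundary edge runs (4.00, 21.50)→(4.00, 0.00); distance from the point to it = 1.30 mm. The point is inside the cross-section and 1.30 mm from the nearest boundary — more than the 0.8 mm shell width (2 × 0.4), so it's in the infill interior.

infill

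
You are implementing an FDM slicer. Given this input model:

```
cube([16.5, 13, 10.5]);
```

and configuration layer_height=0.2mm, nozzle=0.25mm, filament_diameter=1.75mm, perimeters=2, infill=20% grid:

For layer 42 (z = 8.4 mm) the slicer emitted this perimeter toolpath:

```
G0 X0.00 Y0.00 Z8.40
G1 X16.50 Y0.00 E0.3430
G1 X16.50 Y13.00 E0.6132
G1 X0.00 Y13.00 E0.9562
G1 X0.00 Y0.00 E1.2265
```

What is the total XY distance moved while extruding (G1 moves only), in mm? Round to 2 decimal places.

Sum the Euclidean lengths of each G1 segment: total = 59.00 mm.

59.00 mm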